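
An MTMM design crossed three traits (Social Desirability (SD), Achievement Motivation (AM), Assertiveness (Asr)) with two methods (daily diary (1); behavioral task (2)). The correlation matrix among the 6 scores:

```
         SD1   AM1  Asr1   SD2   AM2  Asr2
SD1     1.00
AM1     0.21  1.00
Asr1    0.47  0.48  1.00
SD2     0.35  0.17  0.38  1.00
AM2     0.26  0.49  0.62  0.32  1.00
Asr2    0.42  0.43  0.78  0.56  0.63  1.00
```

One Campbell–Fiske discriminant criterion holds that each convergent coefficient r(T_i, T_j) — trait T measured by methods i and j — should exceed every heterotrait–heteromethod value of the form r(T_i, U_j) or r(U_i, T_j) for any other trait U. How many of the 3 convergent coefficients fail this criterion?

Convergent coefficients and their comparison sets:
SD (methods 1·2): 0.35 vs {0.26, 0.17, 0.42, 0.38} → fail.
AM (methods 1·2): 0.49 vs {0.17, 0.26, 0.43, 0.62} → fail.
Asr (methods 1·2): 0.78 vs {0.38, 0.42, 0.62, 0.43} → pass.
2 of 3 fail.

2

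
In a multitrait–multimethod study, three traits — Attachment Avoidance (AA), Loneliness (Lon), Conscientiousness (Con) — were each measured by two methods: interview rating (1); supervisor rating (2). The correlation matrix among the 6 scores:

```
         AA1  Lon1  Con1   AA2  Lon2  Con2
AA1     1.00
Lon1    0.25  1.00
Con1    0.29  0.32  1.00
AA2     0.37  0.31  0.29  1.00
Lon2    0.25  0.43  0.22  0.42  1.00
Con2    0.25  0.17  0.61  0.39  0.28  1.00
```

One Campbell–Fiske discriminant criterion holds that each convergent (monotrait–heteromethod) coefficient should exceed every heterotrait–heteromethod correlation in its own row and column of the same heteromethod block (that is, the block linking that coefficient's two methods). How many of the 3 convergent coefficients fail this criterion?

Convergent coefficients and their comparison sets:
AA (methods 1·2): 0.37 vs {0.25, 0.31, 0.25, 0.29} → pass.
Lon (methods 1·2): 0.43 vs {0.31, 0.25, 0.17, 0.22} → pass.
Con (methods 1·2): 0.61 vs {0.29, 0.25, 0.22, 0.17} → pass.
0 of 3 fail.

0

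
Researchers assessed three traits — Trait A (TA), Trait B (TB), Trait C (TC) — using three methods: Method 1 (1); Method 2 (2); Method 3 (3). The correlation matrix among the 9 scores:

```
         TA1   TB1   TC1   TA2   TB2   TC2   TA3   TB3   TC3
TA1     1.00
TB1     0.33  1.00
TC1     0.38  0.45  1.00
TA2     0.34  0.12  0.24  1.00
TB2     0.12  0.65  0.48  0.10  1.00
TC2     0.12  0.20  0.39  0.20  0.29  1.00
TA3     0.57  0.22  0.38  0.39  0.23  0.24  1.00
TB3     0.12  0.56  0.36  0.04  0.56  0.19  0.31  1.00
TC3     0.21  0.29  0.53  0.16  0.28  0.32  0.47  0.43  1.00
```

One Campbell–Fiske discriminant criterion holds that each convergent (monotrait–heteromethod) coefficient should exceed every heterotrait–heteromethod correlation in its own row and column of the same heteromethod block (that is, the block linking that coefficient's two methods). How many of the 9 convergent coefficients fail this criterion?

1

Convergent coefficients and their comparison sets:
TA (methods 1·2): 0.34 vs {0.12, 0.12, 0.12, 0.24} → pass.
TA (methods 1·3): 0.57 vs {0.12, 0.22, 0.21, 0.38} → pass.
TA (methods 2·3): 0.39 vs {0.04, 0.23, 0.16, 0.24} → pass.
TB (methods 1·2): 0.65 vs {0.12, 0.12, 0.20, 0.48} → pass.
TB (methods 1·3): 0.56 vs {0.22, 0.12, 0.29, 0.36} → pass.
TB (methods 2·3): 0.56 vs {0.23, 0.04, 0.28, 0.19} → pass.
TC (methods 1·2): 0.39 vs {0.24, 0.12, 0.48, 0.20} → fail.
TC (methods 1·3): 0.53 vs {0.38, 0.21, 0.36, 0.29} → pass.
TC (methods 2·3): 0.32 vs {0.24, 0.16, 0.19, 0.28} → pass.
1 of 9 fail.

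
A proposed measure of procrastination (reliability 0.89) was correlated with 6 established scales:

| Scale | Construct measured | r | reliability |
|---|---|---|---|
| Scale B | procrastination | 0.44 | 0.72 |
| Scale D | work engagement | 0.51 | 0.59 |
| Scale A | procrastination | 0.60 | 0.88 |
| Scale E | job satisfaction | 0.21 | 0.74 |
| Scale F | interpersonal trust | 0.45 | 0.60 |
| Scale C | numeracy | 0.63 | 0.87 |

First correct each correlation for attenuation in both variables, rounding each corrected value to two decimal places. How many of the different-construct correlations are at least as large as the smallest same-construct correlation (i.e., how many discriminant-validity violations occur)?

3

Disattenuated r (r / √(r_scale · r_new)):
  Scale B (conv): 0.44 / √(0.72·0.89) = 0.55
  Scale D (disc): 0.51 / √(0.59·0.89) = 0.70
  Scale A (conv): 0.60 / √(0.88·0.89) = 0.68
  Scale E (disc): 0.21 / √(0.74·0.89) = 0.26
  Scale F (disc): 0.45 / √(0.60·0.89) = 0.62
  Scale C (disc): 0.63 / √(0.87·0.89) = 0.72
Smallest convergent = 0.55. Discriminant values: 0.70, 0.26, 0.62, 0.72; count ≥ 0.55 → 3.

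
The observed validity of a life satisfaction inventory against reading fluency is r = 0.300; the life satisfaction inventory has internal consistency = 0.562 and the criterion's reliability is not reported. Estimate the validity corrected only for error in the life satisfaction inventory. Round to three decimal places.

0.400

Single correction: r_c = r_obs / √r_xx = 0.300 / √0.562 = 0.300 / 0.7497 ≈ 0.400.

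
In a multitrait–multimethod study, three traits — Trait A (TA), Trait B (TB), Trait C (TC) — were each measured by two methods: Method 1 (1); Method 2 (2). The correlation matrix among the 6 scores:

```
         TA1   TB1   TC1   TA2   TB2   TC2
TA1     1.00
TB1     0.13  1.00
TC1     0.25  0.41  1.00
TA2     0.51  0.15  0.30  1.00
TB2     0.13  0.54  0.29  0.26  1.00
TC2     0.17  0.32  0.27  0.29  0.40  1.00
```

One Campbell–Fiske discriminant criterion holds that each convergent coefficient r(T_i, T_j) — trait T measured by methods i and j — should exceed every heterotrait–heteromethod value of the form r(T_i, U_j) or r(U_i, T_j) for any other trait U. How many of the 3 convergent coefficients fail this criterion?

1

Checking each validity diagonal entry against its comparison values:
TA (methods 1·2): 0.51 vs {0.13, 0.15, 0.17, 0.30} → pass.
TB (methods 1·2): 0.54 vs {0.15, 0.13, 0.32, 0.29} → pass.
TC (methods 1·2): 0.27 vs {0.30, 0.17, 0.29, 0.32} → fail.
1 of 3 fail.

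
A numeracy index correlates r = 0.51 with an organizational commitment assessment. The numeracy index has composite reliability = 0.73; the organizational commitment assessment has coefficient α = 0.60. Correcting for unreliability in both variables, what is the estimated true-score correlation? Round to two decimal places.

0.77

r_true = r_obs / √(r_xx · r_yy) = 0.51 / √(0.73 × 0.60) = 0.51 / √0.4380 = 0.51 / 0.6618 ≈ 0.77.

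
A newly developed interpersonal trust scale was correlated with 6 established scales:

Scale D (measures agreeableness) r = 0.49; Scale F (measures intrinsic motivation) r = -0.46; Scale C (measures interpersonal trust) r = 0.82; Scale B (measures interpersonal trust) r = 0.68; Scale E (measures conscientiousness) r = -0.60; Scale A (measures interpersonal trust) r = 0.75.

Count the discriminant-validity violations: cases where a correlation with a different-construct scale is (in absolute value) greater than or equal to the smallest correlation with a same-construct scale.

0

Convergent (same construct = interpersonal trust): Scale C, Scale B, Scale A.
Smallest convergent = 0.68. Discriminant |r|: 0.49, 0.46, 0.60; count ≥ 0.68 → 0.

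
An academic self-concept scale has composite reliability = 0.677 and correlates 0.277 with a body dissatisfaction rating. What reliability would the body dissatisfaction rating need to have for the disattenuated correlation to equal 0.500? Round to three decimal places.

r_true = r_obs / √(r_xx · r_yy) ⇒ 0.500 = 0.277 / √(0.677 · r_yy).
√(0.677 · r_yy) = 0.277 / 0.500 = 0.5540; 0.677 · r_yy = 0.3069; r_yy = 0.3069 / 0.677 ≈ 0.453.

0.453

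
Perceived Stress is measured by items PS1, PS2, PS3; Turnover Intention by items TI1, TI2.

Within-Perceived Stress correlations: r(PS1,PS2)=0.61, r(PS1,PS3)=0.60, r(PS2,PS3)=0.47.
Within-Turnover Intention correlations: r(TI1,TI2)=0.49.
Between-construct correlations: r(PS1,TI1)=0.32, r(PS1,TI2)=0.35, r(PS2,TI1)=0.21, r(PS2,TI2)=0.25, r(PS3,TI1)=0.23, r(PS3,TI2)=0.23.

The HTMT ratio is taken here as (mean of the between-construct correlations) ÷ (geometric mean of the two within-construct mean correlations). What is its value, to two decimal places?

0.51

Mean between = 1.59/6 = 0.2650.
Mean within-PS = 1.68/3 = 0.5600; mean within-TI = 0.49/1 = 0.4900.
Geometric mean = √(0.5600 × 0.4900) = 0.5238.
HTMT = 0.2650 / 0.5238 = 0.51.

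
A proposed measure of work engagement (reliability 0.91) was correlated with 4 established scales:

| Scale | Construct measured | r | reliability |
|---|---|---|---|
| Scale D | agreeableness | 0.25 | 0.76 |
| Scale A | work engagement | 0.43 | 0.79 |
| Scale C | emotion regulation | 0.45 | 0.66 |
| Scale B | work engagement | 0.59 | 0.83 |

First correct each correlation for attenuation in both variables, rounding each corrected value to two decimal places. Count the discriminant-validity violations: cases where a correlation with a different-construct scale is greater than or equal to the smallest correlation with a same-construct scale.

Disattenuated r (r / √(r_scale · r_new)):
  Scale D (disc): 0.25 / √(0.76·0.91) = 0.30
  Scale A (conv): 0.43 / √(0.79·0.91) = 0.51
  Scale C (disc): 0.45 / √(0.66·0.91) = 0.58
  Scale B (conv): 0.59 / √(0.83·0.91) = 0.68
Smallest convergent = 0.51. Discriminant values: 0.30, 0.58; count ≥ 0.51 → 1.

1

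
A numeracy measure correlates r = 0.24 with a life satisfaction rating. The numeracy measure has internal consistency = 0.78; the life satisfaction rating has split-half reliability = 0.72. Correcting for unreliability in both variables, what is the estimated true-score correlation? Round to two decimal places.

0.32

r_true = r_obs / √(r_xx · r_yy) = 0.24 / √(0.78 × 0.72) = 0.24 / √0.5616 = 0.24 / 0.7494 ≈ 0.32.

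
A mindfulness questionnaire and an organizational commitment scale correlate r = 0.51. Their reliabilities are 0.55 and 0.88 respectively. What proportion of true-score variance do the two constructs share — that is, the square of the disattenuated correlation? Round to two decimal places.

0.54

Disattenuated r = 0.51 / √(0.55 × 0.88) = 0.51 / 0.6957 = 0.7331.
Shared true-score variance = 0.7331² = 0.5374 ≈ 0.54.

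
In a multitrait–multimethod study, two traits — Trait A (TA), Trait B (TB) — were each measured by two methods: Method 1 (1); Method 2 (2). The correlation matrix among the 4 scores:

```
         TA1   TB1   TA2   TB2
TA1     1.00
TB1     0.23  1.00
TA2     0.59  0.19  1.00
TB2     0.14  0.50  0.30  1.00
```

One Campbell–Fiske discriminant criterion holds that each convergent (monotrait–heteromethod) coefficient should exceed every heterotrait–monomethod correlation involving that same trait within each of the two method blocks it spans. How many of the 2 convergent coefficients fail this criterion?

0

Checking each validity diagonal entry against its comparison values:
TA (methods 1·2): 0.59 vs {0.23, 0.30} → pass.
TB (methods 1·2): 0.50 vs {0.23, 0.30} → pass.
0 of 2 fail.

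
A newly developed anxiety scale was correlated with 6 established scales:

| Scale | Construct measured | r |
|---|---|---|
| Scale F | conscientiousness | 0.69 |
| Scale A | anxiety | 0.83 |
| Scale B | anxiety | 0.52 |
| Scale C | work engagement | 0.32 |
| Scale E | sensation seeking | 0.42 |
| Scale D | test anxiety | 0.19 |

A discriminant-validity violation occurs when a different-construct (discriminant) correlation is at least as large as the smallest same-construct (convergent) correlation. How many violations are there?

1

Convergent (same construct = anxiety): Scale A, Scale B.
Smallest convergent = 0.52. Discriminant values: 0.69, 0.32, 0.42, 0.19; count ≥ 0.52 → 1.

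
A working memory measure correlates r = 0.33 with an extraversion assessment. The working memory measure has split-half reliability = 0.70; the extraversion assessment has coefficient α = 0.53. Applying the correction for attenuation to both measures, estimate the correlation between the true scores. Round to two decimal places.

r_true = r_obs / √(r_xx · r_yy) = 0.33 / √(0.70 × 0.53) = 0.33 / √0.3710 = 0.33 / 0.6091 ≈ 0.54.

0.54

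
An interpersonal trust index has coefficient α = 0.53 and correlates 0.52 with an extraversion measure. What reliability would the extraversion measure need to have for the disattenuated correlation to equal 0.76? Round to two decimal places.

0.88

r_true = r_obs / √(r_xx · r_yy) ⇒ 0.76 = 0.52 / √(0.53 · r_yy).
√(0.53 · r_yy) = 0.52 / 0.76 = 0.6842; 0.53 · r_yy = 0.4681; r_yy = 0.4681 / 0.53 ≈ 0.88.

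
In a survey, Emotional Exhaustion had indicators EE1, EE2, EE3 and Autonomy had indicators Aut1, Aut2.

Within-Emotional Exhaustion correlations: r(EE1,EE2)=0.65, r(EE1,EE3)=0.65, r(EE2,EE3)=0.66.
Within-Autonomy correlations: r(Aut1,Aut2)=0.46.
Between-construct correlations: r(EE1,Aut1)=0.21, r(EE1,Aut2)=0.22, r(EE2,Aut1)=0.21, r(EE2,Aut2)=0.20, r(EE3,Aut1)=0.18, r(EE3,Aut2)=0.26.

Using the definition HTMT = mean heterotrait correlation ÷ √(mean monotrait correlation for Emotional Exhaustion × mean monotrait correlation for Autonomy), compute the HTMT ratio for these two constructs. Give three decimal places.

0.389

Between-construct mean = 1.28/6 = 0.2133.
Mean within-EE = 1.96/3 = 0.6533; mean within-Aut = 0.46/1 = 0.4600.
Geometric mean = √(0.6533 × 0.4600) = 0.5482.
HTMT = 0.2133 / 0.5482 = 0.389.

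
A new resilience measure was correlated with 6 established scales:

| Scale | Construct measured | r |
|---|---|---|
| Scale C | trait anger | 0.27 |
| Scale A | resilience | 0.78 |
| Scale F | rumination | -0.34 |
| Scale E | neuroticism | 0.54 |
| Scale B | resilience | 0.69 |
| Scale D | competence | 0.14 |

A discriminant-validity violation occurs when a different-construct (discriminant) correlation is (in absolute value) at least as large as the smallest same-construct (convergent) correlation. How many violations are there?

Convergent (same construct = resilience): Scale A, Scale B.
Smallest convergent = 0.69. Discriminant |r|: 0.27, 0.34, 0.54, 0.14; count ≥ 0.69 → 0.

0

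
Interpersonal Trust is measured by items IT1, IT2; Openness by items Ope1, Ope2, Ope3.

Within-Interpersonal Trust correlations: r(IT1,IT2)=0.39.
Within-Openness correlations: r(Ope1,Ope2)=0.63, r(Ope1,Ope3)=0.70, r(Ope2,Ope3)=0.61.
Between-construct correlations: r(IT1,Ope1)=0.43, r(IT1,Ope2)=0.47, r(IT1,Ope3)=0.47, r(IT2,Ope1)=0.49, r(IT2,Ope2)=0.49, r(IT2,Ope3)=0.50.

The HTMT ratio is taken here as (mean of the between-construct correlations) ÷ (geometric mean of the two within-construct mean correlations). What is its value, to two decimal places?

0.95

Mean heterotrait r = 2.85/6 = 0.4750.
Mean within-IT = 0.39/1 = 0.3900; mean within-Ope = 1.94/3 = 0.6467.
Geometric mean = √(0.3900 × 0.6467) = 0.5022.
HTMT = 0.4750 / 0.5022 = 0.95.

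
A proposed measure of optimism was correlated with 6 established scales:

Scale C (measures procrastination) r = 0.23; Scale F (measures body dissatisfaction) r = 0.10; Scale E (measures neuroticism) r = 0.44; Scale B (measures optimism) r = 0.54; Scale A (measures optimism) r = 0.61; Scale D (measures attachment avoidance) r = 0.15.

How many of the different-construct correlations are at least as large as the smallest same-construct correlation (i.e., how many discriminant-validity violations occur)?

Convergent (same construct = optimism): Scale B, Scale A.
Smallest convergent = 0.54. Discriminant values: 0.23, 0.10, 0.44, 0.15; count ≥ 0.54 → 0.

0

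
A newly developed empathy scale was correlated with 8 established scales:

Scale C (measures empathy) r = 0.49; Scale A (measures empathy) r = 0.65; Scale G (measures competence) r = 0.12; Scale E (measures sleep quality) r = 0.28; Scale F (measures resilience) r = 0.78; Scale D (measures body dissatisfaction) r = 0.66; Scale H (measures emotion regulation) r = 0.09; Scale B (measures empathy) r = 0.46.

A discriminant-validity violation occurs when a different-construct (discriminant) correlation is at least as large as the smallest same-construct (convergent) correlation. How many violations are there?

2

Convergent (same construct = empathy): Scale C, Scale A, Scale B.
Smallest convergent = 0.46. Discriminant values: 0.12, 0.28, 0.78, 0.66, 0.09; count ≥ 0.46 → 2.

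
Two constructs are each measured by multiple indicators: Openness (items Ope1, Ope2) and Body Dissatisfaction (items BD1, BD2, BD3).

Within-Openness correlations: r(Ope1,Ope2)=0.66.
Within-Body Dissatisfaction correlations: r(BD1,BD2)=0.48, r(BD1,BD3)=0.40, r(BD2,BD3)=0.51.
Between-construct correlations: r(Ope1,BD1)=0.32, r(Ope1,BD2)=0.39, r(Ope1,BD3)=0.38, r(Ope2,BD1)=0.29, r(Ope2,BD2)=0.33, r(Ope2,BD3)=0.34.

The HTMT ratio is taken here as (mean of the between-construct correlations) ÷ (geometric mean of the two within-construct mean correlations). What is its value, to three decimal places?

0.618

Mean heterotrait r = 2.05/6 = 0.3417.
Mean within-Ope = 0.66/1 = 0.6600; mean within-BD = 1.39/3 = 0.4633.
Geometric mean = √(0.6600 × 0.4633) = 0.5530.
HTMT = 0.3417 / 0.5530 = 0.618.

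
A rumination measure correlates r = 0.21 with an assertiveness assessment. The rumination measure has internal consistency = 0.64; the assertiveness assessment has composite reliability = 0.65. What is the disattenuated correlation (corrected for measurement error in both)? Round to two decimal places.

0.33

r_true = r_obs / √(r_xx · r_yy) = 0.21 / √(0.64 × 0.65) = 0.21 / √0.4160 = 0.21 / 0.6450 ≈ 0.33.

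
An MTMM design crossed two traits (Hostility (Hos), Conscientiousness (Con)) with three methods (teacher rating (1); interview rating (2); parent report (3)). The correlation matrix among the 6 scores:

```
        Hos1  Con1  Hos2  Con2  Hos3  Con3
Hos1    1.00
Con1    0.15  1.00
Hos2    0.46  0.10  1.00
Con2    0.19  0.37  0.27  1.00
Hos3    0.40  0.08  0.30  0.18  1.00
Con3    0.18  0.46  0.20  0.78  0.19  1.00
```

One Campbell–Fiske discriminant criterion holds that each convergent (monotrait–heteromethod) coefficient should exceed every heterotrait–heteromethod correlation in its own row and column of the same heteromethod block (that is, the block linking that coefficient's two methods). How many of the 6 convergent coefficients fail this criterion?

0

Checking each validity diagonal entry against its comparison values:
Hos (methods 1·2): 0.46 vs {0.19, 0.10} → pass.
Hos (methods 1·3): 0.40 vs {0.18, 0.08} → pass.
Hos (methods 2·3): 0.30 vs {0.20, 0.18} → pass.
Con (methods 1·2): 0.37 vs {0.10, 0.19} → pass.
Con (methods 1·3): 0.46 vs {0.08, 0.18} → pass.
Con (methods 2·3): 0.78 vs {0.18, 0.20} → pass.
0 of 6 fail.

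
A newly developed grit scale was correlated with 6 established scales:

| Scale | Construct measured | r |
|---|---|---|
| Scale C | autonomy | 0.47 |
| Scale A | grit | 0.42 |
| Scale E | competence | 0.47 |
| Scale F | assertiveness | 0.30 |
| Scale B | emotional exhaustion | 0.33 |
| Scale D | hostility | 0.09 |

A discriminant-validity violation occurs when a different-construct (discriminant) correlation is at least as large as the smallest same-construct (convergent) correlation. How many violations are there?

Convergent (same construct = grit): Scale A.
Smallest convergent = 0.42. Discriminant values: 0.47, 0.47, 0.30, 0.33, 0.09; count ≥ 0.42 → 2.

2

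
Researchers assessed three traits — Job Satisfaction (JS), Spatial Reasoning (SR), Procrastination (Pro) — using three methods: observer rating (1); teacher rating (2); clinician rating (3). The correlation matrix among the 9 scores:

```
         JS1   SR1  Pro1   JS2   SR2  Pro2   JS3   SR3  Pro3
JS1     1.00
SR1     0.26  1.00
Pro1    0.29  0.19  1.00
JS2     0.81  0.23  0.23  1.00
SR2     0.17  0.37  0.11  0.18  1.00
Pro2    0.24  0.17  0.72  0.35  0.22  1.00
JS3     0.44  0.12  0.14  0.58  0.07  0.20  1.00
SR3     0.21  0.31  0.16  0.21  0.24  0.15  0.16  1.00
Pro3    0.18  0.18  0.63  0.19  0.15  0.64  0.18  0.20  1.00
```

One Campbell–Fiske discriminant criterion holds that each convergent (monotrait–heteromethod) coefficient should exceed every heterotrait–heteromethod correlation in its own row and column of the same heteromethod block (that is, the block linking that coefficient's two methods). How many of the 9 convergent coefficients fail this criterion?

Checking each validity diagonal entry against its comparison values:
JS (methods 1·2): 0.81 vs {0.17, 0.23, 0.24, 0.23} → pass.
JS (methods 1·3): 0.44 vs {0.21, 0.12, 0.18, 0.14} → pass.
JS (methods 2·3): 0.58 vs {0.21, 0.07, 0.19, 0.20} → pass.
SR (methods 1·2): 0.37 vs {0.23, 0.17, 0.17, 0.11} → pass.
SR (methods 1·3): 0.31 vs {0.12, 0.21, 0.18, 0.16} → pass.
SR (methods 2·3): 0.24 vs {0.07, 0.21, 0.15, 0.15} → pass.
Pro (methods 1·2): 0.72 vs {0.23, 0.24, 0.11, 0.17} → pass.
Pro (methods 1·3): 0.63 vs {0.14, 0.18, 0.16, 0.18} → pass.
Pro (methods 2·3): 0.64 vs {0.20, 0.19, 0.15, 0.15} → pass.
0 of 9 fail.

0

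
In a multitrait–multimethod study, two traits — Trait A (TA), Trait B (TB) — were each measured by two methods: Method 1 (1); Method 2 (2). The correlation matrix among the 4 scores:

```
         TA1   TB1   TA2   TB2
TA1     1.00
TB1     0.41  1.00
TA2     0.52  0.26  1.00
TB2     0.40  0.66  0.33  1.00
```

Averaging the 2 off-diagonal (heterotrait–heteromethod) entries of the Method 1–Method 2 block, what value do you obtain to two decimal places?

HTHM values (method 1 × method 2): 0.40, 0.26; mean = 0.66/2 = 0.33.

0.33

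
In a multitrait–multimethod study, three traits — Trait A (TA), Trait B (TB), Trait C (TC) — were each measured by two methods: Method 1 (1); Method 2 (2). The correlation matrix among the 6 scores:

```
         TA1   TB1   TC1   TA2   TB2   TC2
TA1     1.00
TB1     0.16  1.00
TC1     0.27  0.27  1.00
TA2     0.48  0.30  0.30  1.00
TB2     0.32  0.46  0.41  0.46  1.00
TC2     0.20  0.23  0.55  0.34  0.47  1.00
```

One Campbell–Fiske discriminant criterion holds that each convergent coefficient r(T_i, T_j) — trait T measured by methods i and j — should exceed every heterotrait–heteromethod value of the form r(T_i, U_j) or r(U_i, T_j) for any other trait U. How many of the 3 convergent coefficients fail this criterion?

0

Checking each validity diagonal entry against its comparison values:
TA (methods 1·2): 0.48 vs {0.32, 0.30, 0.20, 0.30} → pass.
TB (methods 1·2): 0.46 vs {0.30, 0.32, 0.23, 0.41} → pass.
TC (methods 1·2): 0.55 vs {0.30, 0.20, 0.41, 0.23} → pass.
0 of 3 fail.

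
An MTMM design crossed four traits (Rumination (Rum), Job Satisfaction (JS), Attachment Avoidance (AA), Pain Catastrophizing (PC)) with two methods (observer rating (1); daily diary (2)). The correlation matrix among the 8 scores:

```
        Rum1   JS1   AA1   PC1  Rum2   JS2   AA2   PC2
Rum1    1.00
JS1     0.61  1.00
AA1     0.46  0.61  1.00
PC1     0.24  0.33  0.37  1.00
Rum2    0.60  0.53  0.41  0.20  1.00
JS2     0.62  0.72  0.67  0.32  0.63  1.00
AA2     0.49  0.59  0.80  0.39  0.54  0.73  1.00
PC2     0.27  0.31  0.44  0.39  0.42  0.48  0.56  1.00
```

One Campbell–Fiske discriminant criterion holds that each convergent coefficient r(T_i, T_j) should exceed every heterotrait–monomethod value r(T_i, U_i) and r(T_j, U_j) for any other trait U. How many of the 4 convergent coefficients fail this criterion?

3

Each convergent coefficient versus the relevant comparison correlations:
Rum (methods 1·2): 0.60 vs {0.61, 0.63, 0.46, 0.54, 0.24, 0.42} → fail.
JS (methods 1·2): 0.72 vs {0.61, 0.63, 0.61, 0.73, 0.33, 0.48} → fail.
AA (methods 1·2): 0.80 vs {0.46, 0.54, 0.61, 0.73, 0.37, 0.56} → pass.
PC (methods 1·2): 0.39 vs {0.24, 0.42, 0.33, 0.48, 0.37, 0.56} → fail.
3 of 4 fail.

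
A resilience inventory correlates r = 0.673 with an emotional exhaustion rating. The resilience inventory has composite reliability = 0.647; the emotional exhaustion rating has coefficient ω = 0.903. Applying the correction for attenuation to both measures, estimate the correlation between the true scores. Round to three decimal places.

r_true = r_obs / √(r_xx · r_yy) = 0.673 / √(0.647 × 0.903) = 0.673 / √0.584241 = 0.673 / 0.7644 ≈ 0.880.

0.880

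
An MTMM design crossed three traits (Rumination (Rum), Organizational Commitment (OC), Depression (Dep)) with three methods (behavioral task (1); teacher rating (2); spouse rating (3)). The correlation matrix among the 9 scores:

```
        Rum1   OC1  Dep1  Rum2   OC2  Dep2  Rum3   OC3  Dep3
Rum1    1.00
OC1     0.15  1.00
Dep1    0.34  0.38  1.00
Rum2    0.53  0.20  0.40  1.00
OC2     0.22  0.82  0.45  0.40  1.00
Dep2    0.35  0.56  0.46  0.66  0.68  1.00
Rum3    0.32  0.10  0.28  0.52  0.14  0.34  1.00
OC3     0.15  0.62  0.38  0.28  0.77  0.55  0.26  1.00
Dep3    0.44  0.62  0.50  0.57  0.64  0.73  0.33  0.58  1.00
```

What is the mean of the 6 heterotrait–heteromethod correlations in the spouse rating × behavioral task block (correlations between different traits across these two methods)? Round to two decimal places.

0.33

HTHM values (method 3 × method 1): 0.10, 0.28, 0.15, 0.38, 0.44, 0.62; mean = 1.97/6 = 0.33.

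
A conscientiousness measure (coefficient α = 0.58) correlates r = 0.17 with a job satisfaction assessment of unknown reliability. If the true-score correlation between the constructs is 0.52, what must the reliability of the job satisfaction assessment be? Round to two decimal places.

0.18

r_true = r_obs / √(r_xx · r_yy) ⇒ 0.52 = 0.17 / √(0.58 · r_yy).
√(0.58 · r_yy) = 0.17 / 0.52 = 0.3269; 0.58 · r_yy = 0.1069; r_yy = 0.1069 / 0.58 ≈ 0.18.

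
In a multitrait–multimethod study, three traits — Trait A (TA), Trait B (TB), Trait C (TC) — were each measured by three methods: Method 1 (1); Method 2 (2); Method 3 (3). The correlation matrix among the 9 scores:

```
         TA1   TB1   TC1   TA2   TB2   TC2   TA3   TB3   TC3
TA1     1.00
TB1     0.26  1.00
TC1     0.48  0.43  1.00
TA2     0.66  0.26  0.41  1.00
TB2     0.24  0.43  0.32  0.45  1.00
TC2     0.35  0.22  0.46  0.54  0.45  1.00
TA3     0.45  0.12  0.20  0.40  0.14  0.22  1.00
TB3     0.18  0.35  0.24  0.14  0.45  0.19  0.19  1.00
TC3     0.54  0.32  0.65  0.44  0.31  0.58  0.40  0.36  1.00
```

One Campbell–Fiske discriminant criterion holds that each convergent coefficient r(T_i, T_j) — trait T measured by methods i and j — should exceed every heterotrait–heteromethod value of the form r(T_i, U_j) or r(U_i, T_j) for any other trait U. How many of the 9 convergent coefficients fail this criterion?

2

Each convergent coefficient versus the relevant comparison correlations:
TA (methods 1·2): 0.66 vs {0.24, 0.26, 0.35, 0.41} → pass.
TA (methods 1·3): 0.45 vs {0.18, 0.12, 0.54, 0.20} → fail.
TA (methods 2·3): 0.40 vs {0.14, 0.14, 0.44, 0.22} → fail.
TB (methods 1·2): 0.43 vs {0.26, 0.24, 0.22, 0.32} → pass.
TB (methods 1·3): 0.35 vs {0.12, 0.18, 0.32, 0.24} → pass.
TB (methods 2·3): 0.45 vs {0.14, 0.14, 0.31, 0.19} → pass.
TC (methods 1·2): 0.46 vs {0.41, 0.35, 0.32, 0.22} → pass.
TC (methods 1·3): 0.65 vs {0.20, 0.54, 0.24, 0.32} → pass.
TC (methods 2·3): 0.58 vs {0.22, 0.44, 0.19, 0.31} → pass.
2 of 9 fail.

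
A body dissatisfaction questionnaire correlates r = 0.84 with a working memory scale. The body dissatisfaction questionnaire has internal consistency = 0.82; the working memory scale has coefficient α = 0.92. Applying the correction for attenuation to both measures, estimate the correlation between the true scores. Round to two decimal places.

r_true = r_obs / √(r_xx · r_yy) = 0.84 / √(0.82 × 0.92) = 0.84 / √0.7544 = 0.84 / 0.8686 ≈ 0.97.

0.97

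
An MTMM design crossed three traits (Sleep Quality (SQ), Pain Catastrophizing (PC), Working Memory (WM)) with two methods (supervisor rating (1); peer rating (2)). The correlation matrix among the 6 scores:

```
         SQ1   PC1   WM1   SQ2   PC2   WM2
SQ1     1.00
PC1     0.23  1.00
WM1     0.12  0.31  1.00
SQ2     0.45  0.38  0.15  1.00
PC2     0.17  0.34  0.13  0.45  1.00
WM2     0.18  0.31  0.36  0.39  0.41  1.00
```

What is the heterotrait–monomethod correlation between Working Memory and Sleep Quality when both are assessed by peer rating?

0.39

Different traits, same method: r(WM2, SQ2) = 0.39.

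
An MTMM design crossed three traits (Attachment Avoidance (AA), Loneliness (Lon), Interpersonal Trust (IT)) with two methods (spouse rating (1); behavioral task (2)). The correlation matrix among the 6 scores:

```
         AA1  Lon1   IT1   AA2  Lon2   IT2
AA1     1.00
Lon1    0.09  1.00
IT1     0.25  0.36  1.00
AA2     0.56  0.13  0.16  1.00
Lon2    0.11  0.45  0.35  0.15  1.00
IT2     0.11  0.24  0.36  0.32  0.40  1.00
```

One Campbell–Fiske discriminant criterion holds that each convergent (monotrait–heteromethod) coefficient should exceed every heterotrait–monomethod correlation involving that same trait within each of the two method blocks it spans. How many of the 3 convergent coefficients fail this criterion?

Checking each validity diagonal entry against its comparison values:
AA (methods 1·2): 0.56 vs {0.09, 0.15, 0.25, 0.32} → pass.
Lon (methods 1·2): 0.45 vs {0.09, 0.15, 0.36, 0.40} → pass.
IT (methods 1·2): 0.36 vs {0.25, 0.32, 0.36, 0.40} → fail.
1 of 3 fail.

1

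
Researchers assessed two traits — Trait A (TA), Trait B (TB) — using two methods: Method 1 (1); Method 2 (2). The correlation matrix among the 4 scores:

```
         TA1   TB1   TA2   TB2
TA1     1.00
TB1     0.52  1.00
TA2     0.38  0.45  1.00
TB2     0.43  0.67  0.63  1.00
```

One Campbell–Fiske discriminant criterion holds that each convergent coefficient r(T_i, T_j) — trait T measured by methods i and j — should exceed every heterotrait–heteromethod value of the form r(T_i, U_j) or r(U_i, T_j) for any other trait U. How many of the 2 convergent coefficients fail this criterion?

Convergent coefficients and their comparison sets:
TA (methods 1·2): 0.38 vs {0.43, 0.45} → fail.
TB (methods 1·2): 0.67 vs {0.45, 0.43} → pass.
1 of 2 fail.

1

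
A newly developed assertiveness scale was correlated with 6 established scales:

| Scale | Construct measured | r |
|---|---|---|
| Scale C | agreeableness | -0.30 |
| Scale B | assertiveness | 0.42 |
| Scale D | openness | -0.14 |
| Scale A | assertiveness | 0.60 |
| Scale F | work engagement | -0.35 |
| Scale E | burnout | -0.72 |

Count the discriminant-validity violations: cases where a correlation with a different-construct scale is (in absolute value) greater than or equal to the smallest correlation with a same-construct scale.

Convergent (same construct = assertiveness): Scale B, Scale A.
Smallest convergent = 0.42. Discriminant |r|: 0.30, 0.14, 0.35, 0.72; count ≥ 0.42 → 1.

1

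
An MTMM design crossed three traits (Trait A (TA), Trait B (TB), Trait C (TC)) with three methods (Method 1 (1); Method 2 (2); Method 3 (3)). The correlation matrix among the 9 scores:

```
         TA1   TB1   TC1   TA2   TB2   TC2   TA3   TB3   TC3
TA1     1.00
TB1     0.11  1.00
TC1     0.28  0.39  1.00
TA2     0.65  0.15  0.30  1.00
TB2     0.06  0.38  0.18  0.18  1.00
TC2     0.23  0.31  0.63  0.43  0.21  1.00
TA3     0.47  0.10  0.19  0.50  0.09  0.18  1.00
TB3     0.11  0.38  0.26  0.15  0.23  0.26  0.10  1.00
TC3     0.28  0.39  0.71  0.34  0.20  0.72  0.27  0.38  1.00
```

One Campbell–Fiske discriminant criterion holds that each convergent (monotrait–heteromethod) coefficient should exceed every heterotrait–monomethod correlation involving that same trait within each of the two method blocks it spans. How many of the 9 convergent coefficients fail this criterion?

Checking each validity diagonal entry against its comparison values:
TA (methods 1·2): 0.65 vs {0.11, 0.18, 0.28, 0.43} → pass.
TA (methods 1·3): 0.47 vs {0.11, 0.10, 0.28, 0.27} → pass.
TA (methods 2·3): 0.50 vs {0.18, 0.10, 0.43, 0.27} → pass.
TB (methods 1·2): 0.38 vs {0.11, 0.18, 0.39, 0.21} → fail.
TB (methods 1·3): 0.38 vs {0.11, 0.10, 0.39, 0.38} → fail.
TB (methods 2·3): 0.23 vs {0.18, 0.10, 0.21, 0.38} → fail.
TC (methods 1·2): 0.63 vs {0.28, 0.43, 0.39, 0.21} → pass.
TC (methods 1·3): 0.71 vs {0.28, 0.27, 0.39, 0.38} → pass.
TC (methods 2·3): 0.72 vs {0.43, 0.27, 0.21, 0.38} → pass.
3 of 9 fail.

3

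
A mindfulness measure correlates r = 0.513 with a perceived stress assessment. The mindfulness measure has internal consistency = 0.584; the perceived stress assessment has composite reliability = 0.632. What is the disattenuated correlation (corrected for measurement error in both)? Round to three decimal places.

r_true = r_obs / √(r_xx · r_yy) = 0.513 / √(0.584 × 0.632) = 0.513 / √0.369088 = 0.513 / 0.6075 ≈ 0.844.

0.844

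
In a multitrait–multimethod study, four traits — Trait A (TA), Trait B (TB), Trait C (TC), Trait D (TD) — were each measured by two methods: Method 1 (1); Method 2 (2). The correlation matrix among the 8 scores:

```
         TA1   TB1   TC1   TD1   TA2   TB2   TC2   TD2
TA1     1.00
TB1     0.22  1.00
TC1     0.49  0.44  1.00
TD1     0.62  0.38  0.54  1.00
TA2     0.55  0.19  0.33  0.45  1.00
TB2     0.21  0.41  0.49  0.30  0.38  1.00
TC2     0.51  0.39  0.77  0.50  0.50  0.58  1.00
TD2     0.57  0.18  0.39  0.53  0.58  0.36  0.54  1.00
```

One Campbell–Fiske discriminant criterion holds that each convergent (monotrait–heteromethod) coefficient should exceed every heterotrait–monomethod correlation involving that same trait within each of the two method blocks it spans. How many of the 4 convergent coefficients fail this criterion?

3

Convergent coefficients and their comparison sets:
TA (methods 1·2): 0.55 vs {0.22, 0.38, 0.49, 0.50, 0.62, 0.58} → fail.
TB (methods 1·2): 0.41 vs {0.22, 0.38, 0.44, 0.58, 0.38, 0.36} → fail.
TC (methods 1·2): 0.77 vs {0.49, 0.50, 0.44, 0.58, 0.54, 0.54} → pass.
TD (methods 1·2): 0.53 vs {0.62, 0.58, 0.38, 0.36, 0.54, 0.54} → fail.
3 of 4 fail.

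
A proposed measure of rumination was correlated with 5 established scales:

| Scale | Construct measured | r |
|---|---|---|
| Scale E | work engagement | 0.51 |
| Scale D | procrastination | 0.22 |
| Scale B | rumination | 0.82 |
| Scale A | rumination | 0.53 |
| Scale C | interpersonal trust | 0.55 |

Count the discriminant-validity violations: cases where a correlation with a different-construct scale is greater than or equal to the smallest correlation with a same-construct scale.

Convergent (same construct = rumination): Scale B, Scale A.
Smallest convergent = 0.53. Discriminant values: 0.51, 0.22, 0.55; count ≥ 0.53 → 1.

1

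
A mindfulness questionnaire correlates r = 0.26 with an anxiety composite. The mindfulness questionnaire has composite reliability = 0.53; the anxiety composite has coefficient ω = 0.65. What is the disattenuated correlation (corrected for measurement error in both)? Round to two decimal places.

0.44

r_true = r_obs / √(r_xx · r_yy) = 0.26 / √(0.53 × 0.65) = 0.26 / √0.3445 = 0.26 / 0.5869 ≈ 0.44.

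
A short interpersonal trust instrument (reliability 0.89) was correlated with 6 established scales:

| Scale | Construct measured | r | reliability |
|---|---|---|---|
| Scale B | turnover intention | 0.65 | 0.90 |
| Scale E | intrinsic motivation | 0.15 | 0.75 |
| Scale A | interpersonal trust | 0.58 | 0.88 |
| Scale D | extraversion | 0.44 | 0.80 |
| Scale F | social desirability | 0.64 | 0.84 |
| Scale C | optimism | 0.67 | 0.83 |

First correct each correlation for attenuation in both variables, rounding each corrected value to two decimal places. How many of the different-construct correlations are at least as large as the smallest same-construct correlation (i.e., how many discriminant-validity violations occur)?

3

Disattenuated r (r / √(r_scale · r_new)):
  Scale B (disc): 0.65 / √(0.90·0.89) = 0.73
  Scale E (disc): 0.15 / √(0.75·0.89) = 0.18
  Scale A (conv): 0.58 / √(0.88·0.89) = 0.66
  Scale D (disc): 0.44 / √(0.80·0.89) = 0.52
  Scale F (disc): 0.64 / √(0.84·0.89) = 0.74
  Scale C (disc): 0.67 / √(0.83·0.89) = 0.78
Smallest convergent = 0.66. Discriminant values: 0.73, 0.18, 0.52, 0.74, 0.78; count ≥ 0.66 → 3.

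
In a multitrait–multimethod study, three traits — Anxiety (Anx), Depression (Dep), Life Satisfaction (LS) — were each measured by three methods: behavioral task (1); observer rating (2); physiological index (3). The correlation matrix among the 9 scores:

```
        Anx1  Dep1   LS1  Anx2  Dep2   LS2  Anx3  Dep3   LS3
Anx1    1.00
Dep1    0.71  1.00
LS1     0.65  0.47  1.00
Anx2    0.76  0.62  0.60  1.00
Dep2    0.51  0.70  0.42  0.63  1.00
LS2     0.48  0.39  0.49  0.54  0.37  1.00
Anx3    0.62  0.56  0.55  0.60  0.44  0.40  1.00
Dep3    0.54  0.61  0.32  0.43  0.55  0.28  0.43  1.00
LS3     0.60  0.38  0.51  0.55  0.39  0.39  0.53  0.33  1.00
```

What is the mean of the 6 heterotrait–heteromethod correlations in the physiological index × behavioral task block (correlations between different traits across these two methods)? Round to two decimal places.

0.49

HTHM values (method 3 × method 1): 0.56, 0.55, 0.54, 0.32, 0.60, 0.38; mean = 2.95/6 = 0.49.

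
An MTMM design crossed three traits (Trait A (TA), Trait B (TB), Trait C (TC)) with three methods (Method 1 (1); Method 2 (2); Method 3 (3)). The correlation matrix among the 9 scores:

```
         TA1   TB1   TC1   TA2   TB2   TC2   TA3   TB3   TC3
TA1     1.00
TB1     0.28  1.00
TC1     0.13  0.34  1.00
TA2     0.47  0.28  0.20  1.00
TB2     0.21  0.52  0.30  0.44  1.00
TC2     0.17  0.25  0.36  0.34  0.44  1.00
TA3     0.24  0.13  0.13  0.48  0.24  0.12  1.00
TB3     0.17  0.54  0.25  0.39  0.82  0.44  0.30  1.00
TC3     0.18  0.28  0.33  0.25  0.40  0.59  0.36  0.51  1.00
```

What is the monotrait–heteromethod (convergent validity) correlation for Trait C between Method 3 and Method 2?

Same trait (TC), different methods: r(TC3, TC2) = 0.59.

0.59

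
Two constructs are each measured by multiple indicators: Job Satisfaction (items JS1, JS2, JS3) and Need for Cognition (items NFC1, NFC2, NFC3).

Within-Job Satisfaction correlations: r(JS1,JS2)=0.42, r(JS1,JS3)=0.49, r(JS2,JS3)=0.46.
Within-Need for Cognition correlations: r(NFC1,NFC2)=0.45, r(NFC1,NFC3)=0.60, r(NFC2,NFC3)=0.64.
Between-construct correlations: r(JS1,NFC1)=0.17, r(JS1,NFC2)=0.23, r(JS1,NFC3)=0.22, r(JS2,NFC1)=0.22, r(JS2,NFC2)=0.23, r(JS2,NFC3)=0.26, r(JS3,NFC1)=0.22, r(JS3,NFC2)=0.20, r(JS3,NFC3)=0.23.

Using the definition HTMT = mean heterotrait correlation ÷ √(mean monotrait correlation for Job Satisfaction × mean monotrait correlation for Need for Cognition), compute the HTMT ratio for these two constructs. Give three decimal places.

0.434

Mean heterotrait r = 1.98/9 = 0.2200.
Mean within-JS = 1.37/3 = 0.4567; mean within-NFC = 1.69/3 = 0.5633.
Geometric mean = √(0.4567 × 0.5633) = 0.5072.
HTMT = 0.2200 / 0.5072 = 0.434.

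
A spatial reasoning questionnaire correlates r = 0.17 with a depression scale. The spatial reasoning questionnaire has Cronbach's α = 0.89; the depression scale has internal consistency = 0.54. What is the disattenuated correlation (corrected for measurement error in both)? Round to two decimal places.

0.25

r_true = r_obs / √(r_xx · r_yy) = 0.17 / √(0.89 × 0.54) = 0.17 / √0.4806 = 0.17 / 0.6933 ≈ 0.25.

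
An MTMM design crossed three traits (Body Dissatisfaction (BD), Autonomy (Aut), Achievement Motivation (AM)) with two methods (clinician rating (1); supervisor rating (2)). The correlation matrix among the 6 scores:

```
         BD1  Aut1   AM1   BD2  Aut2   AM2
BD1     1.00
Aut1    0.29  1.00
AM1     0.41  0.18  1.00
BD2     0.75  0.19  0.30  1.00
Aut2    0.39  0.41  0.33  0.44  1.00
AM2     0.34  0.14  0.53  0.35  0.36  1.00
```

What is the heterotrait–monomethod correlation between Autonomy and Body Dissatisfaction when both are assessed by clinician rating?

Different traits, same method: r(Aut1, BD1) = 0.29.

0.29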